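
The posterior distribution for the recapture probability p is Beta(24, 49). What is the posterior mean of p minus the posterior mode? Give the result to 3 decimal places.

0.005

Mode = (24−1)/(24+49−2) = 23/71 = 0.324.
Mean = 24/(24+49) = 24/73 = 0.329.
Difference = 0.329 − 0.324 = 0.005.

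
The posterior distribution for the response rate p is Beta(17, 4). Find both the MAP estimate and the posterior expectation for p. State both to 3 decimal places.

Mode = (17−1)/(17+4−2) = 16/19 = 0.842.
Mean = 17/(17+4) = 17/21 = 0.810.
The mean is pulled below the mode by the posterior's left skew.

MAP = 0.842, posterior mean = 0.810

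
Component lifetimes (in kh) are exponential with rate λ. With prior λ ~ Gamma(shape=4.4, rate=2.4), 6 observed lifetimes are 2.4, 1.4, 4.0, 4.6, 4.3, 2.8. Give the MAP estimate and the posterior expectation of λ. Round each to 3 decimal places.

MAP = 0.429; posterior mean = 0.475

Σ times = 19.5. Posterior: Gamma(shape = 4.4+6 = 10.4, rate = 2.4+19.5 = 21.9).
Mode = (α−1)/β = 9.4/21.9 = 0.429.
Mean = α/β = 10.4/21.9 = 0.475.
Right-skewed posterior ⇒ mode < mean.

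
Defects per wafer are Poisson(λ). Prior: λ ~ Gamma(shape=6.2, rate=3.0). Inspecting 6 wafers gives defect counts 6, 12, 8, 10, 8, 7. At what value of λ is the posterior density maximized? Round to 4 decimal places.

Σ counts = 51. Posterior: Gamma(shape = 6.2+51 = 57.2, rate = 3.0+6 = 9.0).
Mode = (α−1)/β = 56.2/9.0 = 6.2444.
Mean = α/β = 57.2/9.0 = 6.3556.
This is the posterior mode — the MAP estimate.

6.2444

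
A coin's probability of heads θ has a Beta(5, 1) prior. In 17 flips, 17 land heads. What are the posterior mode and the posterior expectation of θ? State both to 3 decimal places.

Posterior: Beta(5+17, 1+0) = Beta(22, 1).
Since β = 1 ≤ 1 and α > 1, the Beta density is monotone increasing on [0,1]; the mode is at 1.
Mean = 22/(22+1) = 0.957.

MAP: 1.000. Posterior mean: 0.957.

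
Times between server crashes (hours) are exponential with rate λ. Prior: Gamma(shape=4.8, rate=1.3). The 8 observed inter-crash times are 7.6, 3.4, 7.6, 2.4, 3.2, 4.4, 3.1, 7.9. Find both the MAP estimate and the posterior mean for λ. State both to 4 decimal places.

Σ times = 39.6. Posterior: Gamma(shape = 4.8+8 = 12.8, rate = 1.3+39.6 = 40.9).
Mode = (α−1)/β = 11.8/40.9 = 0.2885.
Mean = α/β = 12.8/40.9 = 0.3130.
The mean is pulled above the mode by the posterior's right skew.

MAP estimate = 0.2885, posterior mean = 0.3130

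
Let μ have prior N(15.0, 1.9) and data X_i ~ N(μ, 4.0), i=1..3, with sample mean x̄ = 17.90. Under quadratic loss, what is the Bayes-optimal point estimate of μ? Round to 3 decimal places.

Posterior for μ is Normal. Precision-weighted mean: (1/1.9·15.0 + 3/4.0·17.90) / (1/1.9 + 3/4.0) = 16.704.
A Normal posterior is symmetric, so mode = mean.
Quadratic loss ⇒ the optimal estimator is the posterior mean.

16.704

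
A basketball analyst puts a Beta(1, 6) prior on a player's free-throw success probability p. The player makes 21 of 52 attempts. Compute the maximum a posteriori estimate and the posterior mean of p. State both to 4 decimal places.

MAP = 0.3684, posterior mean = 0.3729

Posterior: Beta(1+21, 6+31) = Beta(22, 37).
Mode = (22−1)/(22+37−2) = 21/57 = 0.3684.
Mean = 22/(22+37) = 22/59 = 0.3729.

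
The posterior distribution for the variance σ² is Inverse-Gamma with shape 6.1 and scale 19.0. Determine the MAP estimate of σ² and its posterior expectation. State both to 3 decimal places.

σ²_MAP = 2.676, E[σ²|data] = 3.725

Mode = β/(α+1) = 19.0/7.1 = 2.676.
Mean = β/(α−1) = 19.0/5.1 = 3.725.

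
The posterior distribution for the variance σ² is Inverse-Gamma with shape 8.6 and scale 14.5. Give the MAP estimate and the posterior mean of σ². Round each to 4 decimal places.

MAP estimate = 1.5104, posterior mean = 1.9079

Mode = β/(α+1) = 14.5/9.6 = 1.5104.
Mean = β/(α−1) = 14.5/7.6 = 1.9079.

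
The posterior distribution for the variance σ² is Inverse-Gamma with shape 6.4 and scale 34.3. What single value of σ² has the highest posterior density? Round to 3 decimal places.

Mode = β/(α+1) = 34.3/7.4 = 4.635.
Mean = β/(α−1) = 34.3/5.4 = 6.352.
This is the posterior mode — the MAP estimate.

4.635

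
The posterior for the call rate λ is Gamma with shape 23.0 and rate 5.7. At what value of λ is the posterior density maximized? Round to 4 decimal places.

Mode = (α−1)/β = 22.0/5.7 = 3.8596.
Mean = α/β = 23.0/5.7 = 4.0351.
This is the posterior mode — the MAP estimate.

3.8596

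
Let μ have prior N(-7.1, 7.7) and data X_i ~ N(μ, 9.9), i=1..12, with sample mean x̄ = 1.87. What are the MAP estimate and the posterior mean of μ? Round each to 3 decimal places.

MAP estimate = 1.002, posterior mean = 1.002

Posterior for μ is Normal. Precision-weighted mean: (1/7.7·-7.1 + 12/9.9·1.87) / (1/7.7 + 12/9.9) = 1.002.
A Normal posterior is symmetric, so mode = mean.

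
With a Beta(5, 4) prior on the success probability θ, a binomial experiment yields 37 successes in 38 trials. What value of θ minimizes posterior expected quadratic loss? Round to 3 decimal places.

Posterior: Beta(5+37, 4+1) = Beta(42, 5).
Mode = (42−1)/(42+5−2) = 41/45 = 0.911.
Mean = 42/(42+5) = 42/47 = 0.894.
Quadratic loss ⇒ the optimal estimator is the posterior mean.

0.894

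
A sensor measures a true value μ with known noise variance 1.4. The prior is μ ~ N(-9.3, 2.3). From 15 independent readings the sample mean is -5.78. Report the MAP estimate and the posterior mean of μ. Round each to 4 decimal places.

Posterior for μ is Normal. Precision-weighted mean: (1/2.3·-9.3 + 15/1.4·-5.78) / (1/2.3 + 15/1.4) = -5.9173.
A Normal posterior is symmetric, so mode = mean.

MAP = -5.9173; posterior mean = -5.9173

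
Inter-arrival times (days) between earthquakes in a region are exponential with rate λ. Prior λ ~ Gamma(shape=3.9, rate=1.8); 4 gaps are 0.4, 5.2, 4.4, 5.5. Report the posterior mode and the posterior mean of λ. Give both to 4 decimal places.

λ_MAP = 0.3988, E[λ|data] = 0.4566

Σ times = 15.5. Posterior: Gamma(shape = 3.9+4 = 7.9, rate = 1.8+15.5 = 17.3).
Mode = (α−1)/β = 6.9/17.3 = 0.3988.
Mean = α/β = 7.9/17.3 = 0.4566.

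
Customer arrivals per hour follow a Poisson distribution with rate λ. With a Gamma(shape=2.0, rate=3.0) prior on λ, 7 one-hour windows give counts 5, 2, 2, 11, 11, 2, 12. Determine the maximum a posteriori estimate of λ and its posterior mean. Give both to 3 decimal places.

MAP: 4.600. Posterior mean: 4.700.

Σ counts = 45. Posterior: Gamma(shape = 2.0+45 = 47.0, rate = 3.0+7 = 10.0).
Mode = (α−1)/β = 46.0/10.0 = 4.600.
Mean = α/β = 47.0/10.0 = 4.700.
Mean > mode: the posterior has a right tail.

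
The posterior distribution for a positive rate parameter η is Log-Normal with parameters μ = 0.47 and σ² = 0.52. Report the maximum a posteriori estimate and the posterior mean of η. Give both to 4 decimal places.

Mode = exp(μ − σ²) = exp(-0.05) = 0.9512.
Mean = exp(μ + σ²/2) = exp(0.730) = 2.0751.

η_MAP = 0.9512, E[η|data] = 2.0751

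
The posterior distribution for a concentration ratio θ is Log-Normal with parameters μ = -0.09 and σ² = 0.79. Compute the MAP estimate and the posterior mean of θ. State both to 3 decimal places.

Mode = exp(μ − σ²) = exp(-0.88) = 0.415.
Mean = exp(μ + σ²/2) = exp(0.305) = 1.357.
Right-skewed posterior ⇒ mode < mean.

θ_MAP = 0.415, E[θ|data] = 1.357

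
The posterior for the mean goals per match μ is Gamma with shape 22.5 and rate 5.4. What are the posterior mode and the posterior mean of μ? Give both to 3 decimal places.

Mode = (α−1)/β = 21.5/5.4 = 3.981.
Mean = α/β = 22.5/5.4 = 4.167.
The posterior is right-skewed, so the mean exceeds the mode.

MAP = 3.981; posterior mean = 4.167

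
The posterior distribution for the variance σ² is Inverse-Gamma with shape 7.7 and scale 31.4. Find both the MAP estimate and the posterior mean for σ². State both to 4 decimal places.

Mode = β/(α+1) = 31.4/8.7 = 3.6092.
Mean = β/(α−1) = 31.4/6.7 = 4.6866.
Mean > mode: the posterior has a right tail.

MAP = 3.6092, posterior mean = 4.6866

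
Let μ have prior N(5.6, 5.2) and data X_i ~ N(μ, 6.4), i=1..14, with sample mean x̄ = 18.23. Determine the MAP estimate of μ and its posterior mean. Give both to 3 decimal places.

MAP = 17.209, posterior mean = 17.209

Posterior for μ is Normal. Precision-weighted mean: (1/5.2·5.6 + 14/6.4·18.23) / (1/5.2 + 14/6.4) = 17.209.
A Normal posterior is symmetric, so mode = mean.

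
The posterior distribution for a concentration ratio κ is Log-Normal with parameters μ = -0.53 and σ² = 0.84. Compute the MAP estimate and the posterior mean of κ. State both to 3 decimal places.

MAP = 0.254, posterior mean = 0.896

Mode = exp(μ − σ²) = exp(-1.37) = 0.254.
Mean = exp(μ + σ²/2) = exp(-0.110) = 0.896.
Mean > mode: the posterior has a right tail.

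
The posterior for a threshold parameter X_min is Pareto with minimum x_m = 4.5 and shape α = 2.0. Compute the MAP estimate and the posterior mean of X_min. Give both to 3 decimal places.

MAP: 4.500. Posterior mean: 9.000.

The Pareto density is strictly decreasing on [x_m, ∞), so the mode is x_m = 4.500.
Mean = α·x_m/(α−1) = 2.0·4.5/1.0 = 9.000.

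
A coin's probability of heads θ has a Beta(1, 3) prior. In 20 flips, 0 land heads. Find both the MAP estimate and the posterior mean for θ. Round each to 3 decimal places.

θ_MAP = 0.000, E[θ|data] = 0.042

Posterior: Beta(1+0, 3+20) = Beta(1, 23).
Since α = 1 ≤ 1 and β > 1, the Beta density is monotone decreasing on [0,1]; the mode is at 0.
Mean = 1/(1+23) = 0.042.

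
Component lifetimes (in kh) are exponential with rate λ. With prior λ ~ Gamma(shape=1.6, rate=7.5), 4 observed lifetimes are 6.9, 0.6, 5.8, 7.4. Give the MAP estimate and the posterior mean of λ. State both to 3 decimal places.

MAP estimate = 0.163, posterior mean = 0.199

Σ times = 20.7. Posterior: Gamma(shape = 1.6+4 = 5.6, rate = 7.5+20.7 = 28.2).
Mode = (α−1)/β = 4.6/28.2 = 0.163.
Mean = α/β = 5.6/28.2 = 0.199.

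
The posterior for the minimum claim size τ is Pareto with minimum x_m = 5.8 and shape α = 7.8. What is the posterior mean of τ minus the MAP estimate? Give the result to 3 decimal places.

0.853

The Pareto density is strictly decreasing on [x_m, ∞), so the mode is x_m = 5.800.
Mean = α·x_m/(α−1) = 7.8·5.8/6.8 = 6.653.
Difference = 6.653 − 5.800 = 0.853.
Mean > mode: the posterior has a right tail.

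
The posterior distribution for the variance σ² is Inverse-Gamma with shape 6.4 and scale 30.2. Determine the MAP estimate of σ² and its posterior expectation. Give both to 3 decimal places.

Mode = β/(α+1) = 30.2/7.4 = 4.081.
Mean = β/(α−1) = 30.2/5.4 = 5.593.

MAP: 4.081. Posterior mean: 5.593.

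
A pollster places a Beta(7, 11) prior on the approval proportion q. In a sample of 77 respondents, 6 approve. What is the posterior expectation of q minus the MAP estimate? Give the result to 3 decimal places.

Posterior: Beta(7+6, 11+71) = Beta(13, 82).
Mode = (13−1)/(13+82−2) = 12/93 = 0.129.
Mean = 13/(13+82) = 13/95 = 0.137.
Difference = 0.137 − 0.129 = 0.008.

0.008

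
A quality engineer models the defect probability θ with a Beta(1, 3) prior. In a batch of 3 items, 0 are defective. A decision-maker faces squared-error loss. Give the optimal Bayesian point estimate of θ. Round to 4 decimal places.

Posterior: Beta(1+0, 3+3) = Beta(1, 6).
Since α = 1 ≤ 1 and β > 1, the Beta density is monotone decreasing on [0,1]; the mode is at 0.
Mean = 1/(1+6) = 0.1429.
Squared-error loss ⇒ the optimal estimator is the posterior mean.

0.1429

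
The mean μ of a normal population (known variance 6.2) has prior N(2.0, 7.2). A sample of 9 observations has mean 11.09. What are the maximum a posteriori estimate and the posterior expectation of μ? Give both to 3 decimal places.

Posterior for μ is Normal. Precision-weighted mean: (1/7.2·2.0 + 9/6.2·11.09) / (1/7.2 + 9/6.2) = 10.296.
A Normal posterior is symmetric, so mode = mean.

μ_MAP = 10.296, E[μ|data] = 10.296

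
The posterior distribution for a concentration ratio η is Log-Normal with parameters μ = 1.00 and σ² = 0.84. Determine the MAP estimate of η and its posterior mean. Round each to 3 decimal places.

Mode = exp(μ − σ²) = exp(0.16) = 1.174.
Mean = exp(μ + σ²/2) = exp(1.420) = 4.137.
Mean > mode: the posterior has a right tail.

MAP: 1.174. Posterior mean: 4.137.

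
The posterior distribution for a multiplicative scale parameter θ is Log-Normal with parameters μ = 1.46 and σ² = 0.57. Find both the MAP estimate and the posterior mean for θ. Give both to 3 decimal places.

Mode = exp(μ − σ²) = exp(0.89) = 2.435.
Mean = exp(μ + σ²/2) = exp(1.745) = 5.726.

MAP = 2.435, posterior mean = 5.726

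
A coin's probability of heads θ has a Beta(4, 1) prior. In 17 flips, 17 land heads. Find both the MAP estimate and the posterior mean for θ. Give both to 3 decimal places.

Posterior: Beta(4+17, 1+0) = Beta(21, 1).
Since β = 1 ≤ 1 and α > 1, the Beta density is monotone increasing on [0,1]; the mode is at 1.
Mean = 21/(21+1) = 0.955.
The mean is pulled below the mode by the posterior's left skew.

θ_MAP = 1.000, E[θ|data] = 0.955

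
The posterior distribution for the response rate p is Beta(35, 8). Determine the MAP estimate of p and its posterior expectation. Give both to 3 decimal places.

MAP estimate = 0.829, posterior expectation = 0.814

Mode = (35−1)/(35+8−2) = 34/41 = 0.829.
Mean = 35/(35+8) = 35/43 = 0.814.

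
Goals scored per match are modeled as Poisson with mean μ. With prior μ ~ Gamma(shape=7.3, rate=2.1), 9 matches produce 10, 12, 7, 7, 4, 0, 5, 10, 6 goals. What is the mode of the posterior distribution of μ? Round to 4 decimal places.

Σ counts = 61. Posterior: Gamma(shape = 7.3+61 = 68.3, rate = 2.1+9 = 11.1).
Mode = (α−1)/β = 67.3/11.1 = 6.0631.
Mean = α/β = 68.3/11.1 = 6.1532.
This is the posterior mode — the MAP estimate.

6.0631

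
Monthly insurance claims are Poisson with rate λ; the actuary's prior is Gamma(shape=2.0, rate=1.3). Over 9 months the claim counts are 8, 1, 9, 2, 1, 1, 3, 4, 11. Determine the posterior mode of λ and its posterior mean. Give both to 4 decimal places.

Σ counts = 40. Posterior: Gamma(shape = 2.0+40 = 42.0, rate = 1.3+9 = 10.3).
Mode = (α−1)/β = 41.0/10.3 = 3.9806.
Mean = α/β = 42.0/10.3 = 4.0777.

posterior mode = 3.9806, posterior mean = 4.0777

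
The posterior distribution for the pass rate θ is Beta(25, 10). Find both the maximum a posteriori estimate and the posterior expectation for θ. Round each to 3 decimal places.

Mode = (25−1)/(25+10−2) = 24/33 = 0.727.
Mean = 25/(25+10) = 25/35 = 0.714.

MAP: 0.727. Posterior mean: 0.714.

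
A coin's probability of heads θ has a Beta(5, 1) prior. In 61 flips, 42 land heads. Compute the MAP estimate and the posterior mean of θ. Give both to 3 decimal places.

Posterior: Beta(5+42, 1+19) = Beta(47, 20).
Mode = (47−1)/(47+20−2) = 46/65 = 0.708.
Mean = 47/(47+20) = 47/67 = 0.701.
The posterior is left-skewed, so the mode exceeds the mean.

MAP estimate = 0.708, posterior mean = 0.701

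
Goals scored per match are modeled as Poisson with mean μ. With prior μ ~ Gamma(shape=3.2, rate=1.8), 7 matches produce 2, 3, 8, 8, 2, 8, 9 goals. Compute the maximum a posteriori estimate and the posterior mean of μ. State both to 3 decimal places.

MAP: 4.795. Posterior mean: 4.909.

Σ counts = 40. Posterior: Gamma(shape = 3.2+40 = 43.2, rate = 1.8+7 = 8.8).
Mode = (α−1)/β = 42.2/8.8 = 4.795.
Mean = α/β = 43.2/8.8 = 4.909.
Mean > mode: the posterior has a right tail.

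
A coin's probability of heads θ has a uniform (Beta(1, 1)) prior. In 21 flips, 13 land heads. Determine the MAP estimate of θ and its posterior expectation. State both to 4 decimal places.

MAP = 0.6190; posterior mean = 0.6087

Posterior: Beta(1+13, 1+8) = Beta(14, 9).
Mode = (14−1)/(14+9−2) = 13/21 = 0.6190.
Mean = 14/(14+9) = 14/23 = 0.6087.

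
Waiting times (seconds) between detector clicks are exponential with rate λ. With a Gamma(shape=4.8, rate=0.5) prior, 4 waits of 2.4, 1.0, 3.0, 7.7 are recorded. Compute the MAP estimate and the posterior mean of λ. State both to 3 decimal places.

Σ times = 14.1. Posterior: Gamma(shape = 4.8+4 = 8.8, rate = 0.5+14.1 = 14.6).
Mode = (α−1)/β = 7.8/14.6 = 0.534.
Mean = α/β = 8.8/14.6 = 0.603.
The mean is pulled above the mode by the posterior's right skew.

λ_MAP = 0.534, E[λ|data] = 0.603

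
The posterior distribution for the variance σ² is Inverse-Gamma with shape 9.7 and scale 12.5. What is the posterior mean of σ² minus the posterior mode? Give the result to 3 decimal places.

Mode = β/(α+1) = 12.5/10.7 = 1.168.
Mean = β/(α−1) = 12.5/8.7 = 1.437.
Difference = 1.437 − 1.168 = 0.269.

0.269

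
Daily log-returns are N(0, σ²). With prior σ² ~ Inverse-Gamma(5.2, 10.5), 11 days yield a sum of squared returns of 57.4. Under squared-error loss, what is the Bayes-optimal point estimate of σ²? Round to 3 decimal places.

Posterior: Inverse-Gamma(shape = 5.2+11/2 = 10.7, scale = 10.5+57.4/2 = 39.2).
Mode = β/(α+1) = 39.2/11.7 = 3.350.
Mean = β/(α−1) = 39.2/9.7 = 4.041.
Squared-error loss ⇒ the optimal estimator is the posterior mean.

4.041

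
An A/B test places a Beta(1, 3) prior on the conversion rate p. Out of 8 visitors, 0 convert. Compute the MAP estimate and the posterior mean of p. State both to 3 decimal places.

Posterior: Beta(1+0, 3+8) = Beta(1, 11).
Since α = 1 ≤ 1 and β > 1, the Beta density is monotone decreasing on [0,1]; the mode is at 0.
Mean = 1/(1+11) = 0.083.

MAP = 0.000, posterior mean = 0.083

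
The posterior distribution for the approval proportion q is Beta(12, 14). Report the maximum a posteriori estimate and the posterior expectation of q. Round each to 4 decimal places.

maximum a posteriori estimate = 0.4583, posterior expectation = 0.4615

Mode = (12−1)/(12+14−2) = 11/24 = 0.4583.
Mean = 12/(12+14) = 12/26 = 0.4615.
Mean > mode: the posterior has a right tail.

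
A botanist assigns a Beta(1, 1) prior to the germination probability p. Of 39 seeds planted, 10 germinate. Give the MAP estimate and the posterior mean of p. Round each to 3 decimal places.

MAP = 0.256; posterior mean = 0.268

Posterior: Beta(1+10, 1+29) = Beta(11, 30).
Mode = (11−1)/(11+30−2) = 10/39 = 0.256.
With a flat prior the MAP equals the MLE, 10/39.
Mean = 11/(11+30) = 11/41 = 0.268.
The posterior is right-skewed, so the mean exceeds the mode.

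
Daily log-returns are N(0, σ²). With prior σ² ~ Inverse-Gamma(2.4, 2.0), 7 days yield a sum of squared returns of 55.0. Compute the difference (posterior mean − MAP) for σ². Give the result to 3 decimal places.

1.745

Posterior: Inverse-Gamma(shape = 2.4+7/2 = 5.9, scale = 2.0+55.0/2 = 29.5).
Mode = β/(α+1) = 29.5/6.9 = 4.275.
Mean = β/(α−1) = 29.5/4.9 = 6.020.
Difference = 6.020 − 4.275 = 1.745.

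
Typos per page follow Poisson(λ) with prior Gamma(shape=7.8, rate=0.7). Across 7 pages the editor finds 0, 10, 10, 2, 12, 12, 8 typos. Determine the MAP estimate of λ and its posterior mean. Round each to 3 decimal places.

MAP = 7.896; posterior mean = 8.026

Σ counts = 54. Posterior: Gamma(shape = 7.8+54 = 61.8, rate = 0.7+7 = 7.7).
Mode = (α−1)/β = 60.8/7.7 = 7.896.
Mean = α/β = 61.8/7.7 = 8.026.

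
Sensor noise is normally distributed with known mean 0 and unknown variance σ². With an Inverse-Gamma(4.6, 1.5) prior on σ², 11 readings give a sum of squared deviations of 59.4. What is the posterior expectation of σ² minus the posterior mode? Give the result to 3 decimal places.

0.618

Posterior: Inverse-Gamma(shape = 4.6+11/2 = 10.1, scale = 1.5+59.4/2 = 31.2).
Mode = β/(α+1) = 31.2/11.1 = 2.811.
Mean = β/(α−1) = 31.2/9.1 = 3.429.
Difference = 3.429 − 2.811 = 0.618.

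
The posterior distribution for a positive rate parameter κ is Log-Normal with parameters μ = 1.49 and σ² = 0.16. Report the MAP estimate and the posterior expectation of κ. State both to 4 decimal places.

MAP = 3.7810; posterior mean = 4.8066

Mode = exp(μ − σ²) = exp(1.33) = 3.7810.
Mean = exp(μ + σ²/2) = exp(1.570) = 4.8066.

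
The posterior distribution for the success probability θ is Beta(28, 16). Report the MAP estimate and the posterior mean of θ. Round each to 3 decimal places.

Mode = (28−1)/(28+16−2) = 27/42 = 0.643.
Mean = 28/(28+16) = 28/44 = 0.636.
Mode > mean: the posterior has a left tail.

MAP = 0.643, posterior mean = 0.636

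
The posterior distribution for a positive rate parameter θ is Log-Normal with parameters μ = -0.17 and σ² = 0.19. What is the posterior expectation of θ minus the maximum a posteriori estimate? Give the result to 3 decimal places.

Mode = exp(μ − σ²) = exp(-0.36) = 0.698.
Mean = exp(μ + σ²/2) = exp(-0.075) = 0.928.
Difference = 0.928 − 0.698 = 0.230.

0.230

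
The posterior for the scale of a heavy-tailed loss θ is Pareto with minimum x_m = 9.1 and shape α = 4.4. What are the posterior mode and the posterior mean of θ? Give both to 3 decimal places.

posterior mode = 9.100, posterior mean = 11.776

The Pareto density is strictly decreasing on [x_m, ∞), so the mode is x_m = 9.100.
Mean = α·x_m/(α−1) = 4.4·9.1/3.4 = 11.776.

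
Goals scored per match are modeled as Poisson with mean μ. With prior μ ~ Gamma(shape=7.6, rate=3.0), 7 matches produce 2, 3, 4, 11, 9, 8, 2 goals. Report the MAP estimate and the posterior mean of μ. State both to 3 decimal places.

MAP = 4.560, posterior mean = 4.660

Σ counts = 39. Posterior: Gamma(shape = 7.6+39 = 46.6, rate = 3.0+7 = 10.0).
Mode = (α−1)/β = 45.6/10.0 = 4.560.
Mean = α/β = 46.6/10.0 = 4.660.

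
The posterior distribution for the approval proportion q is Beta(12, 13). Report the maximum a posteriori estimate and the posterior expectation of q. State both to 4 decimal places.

MAP = 0.4783, posterior mean = 0.4800

Mode = (12−1)/(12+13−2) = 11/23 = 0.4783.
Mean = 12/(12+13) = 12/25 = 0.4800.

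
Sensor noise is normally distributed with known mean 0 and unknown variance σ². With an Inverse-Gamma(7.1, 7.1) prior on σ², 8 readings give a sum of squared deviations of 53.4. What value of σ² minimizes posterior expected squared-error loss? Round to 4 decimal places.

Posterior: Inverse-Gamma(shape = 7.1+8/2 = 11.1, scale = 7.1+53.4/2 = 33.8).
Mode = β/(α+1) = 33.8/12.1 = 2.7934.
Mean = β/(α−1) = 33.8/10.1 = 3.3465.
Squared-error loss ⇒ the optimal estimator is the posterior mean.

3.3465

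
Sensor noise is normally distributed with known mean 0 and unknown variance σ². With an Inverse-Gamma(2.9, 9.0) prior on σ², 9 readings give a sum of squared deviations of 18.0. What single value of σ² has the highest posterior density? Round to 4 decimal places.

2.1429

Posterior: Inverse-Gamma(shape = 2.9+9/2 = 7.4, scale = 9.0+18.0/2 = 18.0).
Mode = β/(α+1) = 18.0/8.4 = 2.1429.
Mean = β/(α−1) = 18.0/6.4 = 2.8125.
This is the posterior mode — the MAP estimate.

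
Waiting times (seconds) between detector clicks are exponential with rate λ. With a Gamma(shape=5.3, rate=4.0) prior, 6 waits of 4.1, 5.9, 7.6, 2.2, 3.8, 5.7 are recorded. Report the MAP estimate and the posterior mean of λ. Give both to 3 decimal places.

Σ times = 29.3. Posterior: Gamma(shape = 5.3+6 = 11.3, rate = 4.0+29.3 = 33.3).
Mode = (α−1)/β = 10.3/33.3 = 0.309.
Mean = α/β = 11.3/33.3 = 0.339.
The mean is pulled above the mode by the posterior's right skew.

MAP = 0.309; posterior mean = 0.339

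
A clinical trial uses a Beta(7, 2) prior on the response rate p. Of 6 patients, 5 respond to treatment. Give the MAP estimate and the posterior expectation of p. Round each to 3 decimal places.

MAP estimate = 0.846, posterior expectation = 0.800

Posterior: Beta(7+5, 2+1) = Beta(12, 3).
Mode = (12−1)/(12+3−2) = 11/13 = 0.846.
Mean = 12/(12+3) = 12/15 = 0.800.
Mode > mean: the posterior has a left tail.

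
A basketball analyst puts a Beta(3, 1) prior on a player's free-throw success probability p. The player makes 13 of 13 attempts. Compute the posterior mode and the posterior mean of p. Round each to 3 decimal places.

Posterior: Beta(3+13, 1+0) = Beta(16, 1).
Since β = 1 ≤ 1 and α > 1, the Beta density is monotone increasing on [0,1]; the mode is at 1.
Mean = 16/(16+1) = 0.941.
Left-skewed posterior ⇒ mean < mode.

posterior mode = 1.000, posterior mean = 0.941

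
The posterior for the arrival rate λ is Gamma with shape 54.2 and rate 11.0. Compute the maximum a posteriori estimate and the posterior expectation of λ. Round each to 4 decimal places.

Mode = (α−1)/β = 53.2/11.0 = 4.8364.
Mean = α/β = 54.2/11.0 = 4.9273.
The mean is pulled above the mode by the posterior's right skew.

MAP: 4.8364. Posterior mean: 4.9273.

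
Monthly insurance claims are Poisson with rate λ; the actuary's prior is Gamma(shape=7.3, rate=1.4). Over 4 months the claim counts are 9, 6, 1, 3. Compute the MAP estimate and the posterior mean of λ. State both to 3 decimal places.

MAP estimate = 4.685, posterior mean = 4.870

Σ counts = 19. Posterior: Gamma(shape = 7.3+19 = 26.3, rate = 1.4+4 = 5.4).
Mode = (α−1)/β = 25.3/5.4 = 4.685.
Mean = α/β = 26.3/5.4 = 4.870.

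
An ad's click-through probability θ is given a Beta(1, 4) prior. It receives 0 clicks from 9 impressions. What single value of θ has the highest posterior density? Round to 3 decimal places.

Posterior: Beta(1+0, 4+9) = Beta(1, 13).
Since α = 1 ≤ 1 and β > 1, the Beta density is monotone decreasing on [0,1]; the mode is at 0.
Mean = 1/(1+13) = 0.071.
This is the posterior mode — the MAP estimate.

0.000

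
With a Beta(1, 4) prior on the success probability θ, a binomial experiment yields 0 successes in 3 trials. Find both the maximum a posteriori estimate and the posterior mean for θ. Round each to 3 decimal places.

MAP = 0.000; posterior mean = 0.125

Posterior: Beta(1+0, 4+3) = Beta(1, 7).
Since α = 1 ≤ 1 and β > 1, the Beta density is monotone decreasing on [0,1]; the mode is at 0.
Mean = 1/(1+7) = 0.125.
The posterior is right-skewed, so the mean exceeds the mode.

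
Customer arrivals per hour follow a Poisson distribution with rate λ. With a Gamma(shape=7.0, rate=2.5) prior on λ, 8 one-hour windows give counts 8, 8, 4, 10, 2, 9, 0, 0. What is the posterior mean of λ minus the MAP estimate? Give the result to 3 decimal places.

0.095

Σ counts = 41. Posterior: Gamma(shape = 7.0+41 = 48.0, rate = 2.5+8 = 10.5).
Mode = (α−1)/β = 47.0/10.5 = 4.476.
Mean = α/β = 48.0/10.5 = 4.571.
Difference = 4.571 − 4.476 = 0.095.
Right-skewed posterior ⇒ mode < mean.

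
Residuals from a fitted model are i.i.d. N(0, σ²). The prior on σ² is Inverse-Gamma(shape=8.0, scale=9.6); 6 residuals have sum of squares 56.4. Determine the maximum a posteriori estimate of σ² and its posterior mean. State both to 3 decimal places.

Posterior: Inverse-Gamma(shape = 8.0+6/2 = 11.0, scale = 9.6+56.4/2 = 37.8).
Mode = β/(α+1) = 37.8/12.0 = 3.150.
Mean = β/(α−1) = 37.8/10.0 = 3.780.
Right-skewed posterior ⇒ mode < mean.

MAP: 3.150. Posterior mean: 3.780.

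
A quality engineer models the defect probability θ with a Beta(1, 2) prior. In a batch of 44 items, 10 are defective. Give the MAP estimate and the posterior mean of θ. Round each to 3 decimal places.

MAP estimate = 0.222, posterior mean = 0.234

Posterior: Beta(1+10, 2+34) = Beta(11, 36).
Mode = (11−1)/(11+36−2) = 10/45 = 0.222.
Mean = 11/(11+36) = 11/47 = 0.234.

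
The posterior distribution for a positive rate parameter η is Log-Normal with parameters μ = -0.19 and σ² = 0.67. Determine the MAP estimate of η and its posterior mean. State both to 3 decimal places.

η_MAP = 0.423, E[η|data] = 1.156

Mode = exp(μ − σ²) = exp(-0.86) = 0.423.
Mean = exp(μ + σ²/2) = exp(0.145) = 1.156.
The posterior is right-skewed, so the mean exceeds the mode.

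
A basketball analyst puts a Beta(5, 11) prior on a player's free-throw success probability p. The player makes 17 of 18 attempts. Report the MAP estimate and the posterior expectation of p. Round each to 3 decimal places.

MAP: 0.656. Posterior mean: 0.647.

Posterior: Beta(5+17, 11+1) = Beta(22, 12).
Mode = (22−1)/(22+12−2) = 21/32 = 0.656.
Mean = 22/(22+12) = 22/34 = 0.647.
The mean is pulled below the mode by the posterior's left skew.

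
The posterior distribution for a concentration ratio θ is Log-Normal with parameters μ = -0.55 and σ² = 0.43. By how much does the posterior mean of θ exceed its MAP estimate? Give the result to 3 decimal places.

Mode = exp(μ − σ²) = exp(-0.98) = 0.375.
Mean = exp(μ + σ²/2) = exp(-0.335) = 0.715.
Difference = 0.715 − 0.375 = 0.340.
Right-skewed posterior ⇒ mode < mean.

0.340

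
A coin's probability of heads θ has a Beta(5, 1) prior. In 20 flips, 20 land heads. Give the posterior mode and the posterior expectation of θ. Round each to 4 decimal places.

Posterior: Beta(5+20, 1+0) = Beta(25, 1).
Since β = 1 ≤ 1 and α > 1, the Beta density is monotone increasing on [0,1]; the mode is at 1.
Mean = 25/(25+1) = 0.9615.

MAP = 1.0000, posterior mean = 0.9615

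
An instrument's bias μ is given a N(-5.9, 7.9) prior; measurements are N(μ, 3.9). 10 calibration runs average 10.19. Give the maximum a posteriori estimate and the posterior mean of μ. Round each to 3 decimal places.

Posterior for μ is Normal. Precision-weighted mean: (1/7.9·-5.9 + 10/3.9·10.19) / (1/7.9 + 10/3.9) = 9.433.
A Normal posterior is symmetric, so mode = mean.

MAP = 9.433; posterior mean = 9.433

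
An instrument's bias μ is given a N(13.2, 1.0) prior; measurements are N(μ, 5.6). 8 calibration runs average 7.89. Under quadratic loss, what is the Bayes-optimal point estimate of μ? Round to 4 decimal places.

Posterior for μ is Normal. Precision-weighted mean: (1/1.0·13.2 + 8/5.6·7.89) / (1/1.0 + 8/5.6) = 10.0765.
A Normal posterior is symmetric, so mode = mean.
Quadratic loss ⇒ the optimal estimator is the posterior mean.

10.0765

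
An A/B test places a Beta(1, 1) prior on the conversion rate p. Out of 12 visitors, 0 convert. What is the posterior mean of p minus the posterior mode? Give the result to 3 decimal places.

0.071

Posterior: Beta(1+0, 1+12) = Beta(1, 13).
Since α = 1 ≤ 1 and β > 1, the Beta density is monotone decreasing on [0,1]; the mode is at 0.
Mean = 1/(1+13) = 0.071.
Difference = 0.071 − 0.000 = 0.071.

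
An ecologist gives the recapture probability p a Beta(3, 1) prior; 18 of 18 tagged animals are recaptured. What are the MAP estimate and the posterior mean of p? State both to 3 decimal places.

Posterior: Beta(3+18, 1+0) = Beta(21, 1).
Since β = 1 ≤ 1 and α > 1, the Beta density is monotone increasing on [0,1]; the mode is at 1.
Mean = 21/(21+1) = 0.955.

MAP estimate = 1.000, posterior mean = 0.955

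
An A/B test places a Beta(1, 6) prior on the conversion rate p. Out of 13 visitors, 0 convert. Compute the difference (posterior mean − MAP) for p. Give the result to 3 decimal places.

Posterior: Beta(1+0, 6+13) = Beta(1, 19).
Since α = 1 ≤ 1 and β > 1, the Beta density is monotone decreasing on [0,1]; the mode is at 0.
Mean = 1/(1+19) = 0.050.
Difference = 0.050 − 0.000 = 0.050.
The posterior is right-skewed, so the mean exceeds the mode.

0.050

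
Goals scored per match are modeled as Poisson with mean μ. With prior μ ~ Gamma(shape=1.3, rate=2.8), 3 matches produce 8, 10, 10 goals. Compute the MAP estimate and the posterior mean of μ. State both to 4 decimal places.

Σ counts = 28. Posterior: Gamma(shape = 1.3+28 = 29.3, rate = 2.8+3 = 5.8).
Mode = (α−1)/β = 28.3/5.8 = 4.8793.
Mean = α/β = 29.3/5.8 = 5.0517.
The mean is pulled above the mode by the posterior's right skew.

MAP = 4.8793, posterior mean = 5.0517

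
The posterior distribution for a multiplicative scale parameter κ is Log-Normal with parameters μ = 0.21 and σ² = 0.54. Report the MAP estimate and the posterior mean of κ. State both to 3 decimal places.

MAP: 0.719. Posterior mean: 1.616.

Mode = exp(μ − σ²) = exp(-0.33) = 0.719.
Mean = exp(μ + σ²/2) = exp(0.480) = 1.616.
The mean is pulled above the mode by the posterior's right skew.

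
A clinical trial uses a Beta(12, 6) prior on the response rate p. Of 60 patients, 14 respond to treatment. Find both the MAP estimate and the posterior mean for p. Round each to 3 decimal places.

MAP: 0.329. Posterior mean: 0.333.

Posterior: Beta(12+14, 6+46) = Beta(26, 52).
Mode = (26−1)/(26+52−2) = 25/76 = 0.329.
Mean = 26/(26+52) = 26/78 = 0.333.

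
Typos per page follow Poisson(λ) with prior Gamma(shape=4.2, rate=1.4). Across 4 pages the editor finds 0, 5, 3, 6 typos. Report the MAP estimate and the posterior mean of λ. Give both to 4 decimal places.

MAP estimate = 3.1852, posterior mean = 3.3704

Σ counts = 14. Posterior: Gamma(shape = 4.2+14 = 18.2, rate = 1.4+4 = 5.4).
Mode = (α−1)/β = 17.2/5.4 = 3.1852.
Mean = α/β = 18.2/5.4 = 3.3704.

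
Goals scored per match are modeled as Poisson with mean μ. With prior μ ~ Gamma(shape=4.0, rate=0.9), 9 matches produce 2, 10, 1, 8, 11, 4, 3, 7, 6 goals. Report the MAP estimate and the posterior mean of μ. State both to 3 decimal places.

Σ counts = 52. Posterior: Gamma(shape = 4.0+52 = 56.0, rate = 0.9+9 = 9.9).
Mode = (α−1)/β = 55.0/9.9 = 5.556.
Mean = α/β = 56.0/9.9 = 5.657.

MAP estimate = 5.556, posterior mean = 5.657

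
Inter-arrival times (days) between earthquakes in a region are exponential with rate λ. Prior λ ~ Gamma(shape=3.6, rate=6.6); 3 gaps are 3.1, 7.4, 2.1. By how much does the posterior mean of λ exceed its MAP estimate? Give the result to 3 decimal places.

0.052

Σ times = 12.6. Posterior: Gamma(shape = 3.6+3 = 6.6, rate = 6.6+12.6 = 19.2).
Mode = (α−1)/β = 5.6/19.2 = 0.292.
Mean = α/β = 6.6/19.2 = 0.344.
Difference = 0.344 − 0.292 = 0.052.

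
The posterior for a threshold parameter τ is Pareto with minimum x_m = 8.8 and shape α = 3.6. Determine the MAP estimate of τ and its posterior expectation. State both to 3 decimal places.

The Pareto density is strictly decreasing on [x_m, ∞), so the mode is x_m = 8.800.
Mean = α·x_m/(α−1) = 3.6·8.8/2.6 = 12.185.

τ_MAP = 8.800, E[τ|data] = 12.185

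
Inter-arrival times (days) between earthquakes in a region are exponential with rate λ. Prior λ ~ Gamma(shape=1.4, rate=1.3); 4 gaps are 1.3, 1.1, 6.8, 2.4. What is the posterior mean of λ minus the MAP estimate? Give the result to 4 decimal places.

0.0775

Σ times = 11.6. Posterior: Gamma(shape = 1.4+4 = 5.4, rate = 1.3+11.6 = 12.9).
Mode = (α−1)/β = 4.4/12.9 = 0.3411.
Mean = α/β = 5.4/12.9 = 0.4186.
Difference = 0.4186 − 0.3411 = 0.0775.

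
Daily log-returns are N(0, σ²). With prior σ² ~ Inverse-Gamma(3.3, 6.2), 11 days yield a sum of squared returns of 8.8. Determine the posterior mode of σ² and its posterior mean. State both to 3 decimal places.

σ²_MAP = 1.082, E[σ²|data] = 1.359

Posterior: Inverse-Gamma(shape = 3.3+11/2 = 8.8, scale = 6.2+8.8/2 = 10.6).
Mode = β/(α+1) = 10.6/9.8 = 1.082.
Mean = β/(α−1) = 10.6/7.8 = 1.359.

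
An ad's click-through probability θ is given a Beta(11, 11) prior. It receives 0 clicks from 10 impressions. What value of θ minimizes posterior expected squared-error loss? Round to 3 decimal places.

Posterior: Beta(11+0, 11+10) = Beta(11, 21).
Mode = (11−1)/(11+21−2) = 10/30 = 0.333.
Mean = 11/(11+21) = 11/32 = 0.344.
Squared-error loss ⇒ the optimal estimator is the posterior mean.

0.344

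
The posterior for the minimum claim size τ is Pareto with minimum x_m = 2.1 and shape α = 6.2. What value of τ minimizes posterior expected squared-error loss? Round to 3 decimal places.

2.504

The Pareto density is strictly decreasing on [x_m, ∞), so the mode is x_m = 2.100.
Mean = α·x_m/(α−1) = 6.2·2.1/5.2 = 2.504.
Squared-error loss ⇒ the optimal estimator is the posterior mean.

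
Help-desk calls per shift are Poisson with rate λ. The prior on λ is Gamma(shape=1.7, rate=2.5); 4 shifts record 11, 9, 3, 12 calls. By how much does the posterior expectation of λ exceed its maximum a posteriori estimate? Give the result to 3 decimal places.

0.154

Σ counts = 35. Posterior: Gamma(shape = 1.7+35 = 36.7, rate = 2.5+4 = 6.5).
Mode = (α−1)/β = 35.7/6.5 = 5.492.
Mean = α/β = 36.7/6.5 = 5.646.
Difference = 5.646 − 5.492 = 0.154.
Mean > mode: the posterior has a right tail.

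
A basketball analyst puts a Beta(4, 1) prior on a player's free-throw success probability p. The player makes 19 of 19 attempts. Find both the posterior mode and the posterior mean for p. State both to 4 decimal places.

MAP: 1.0000. Posterior mean: 0.9583.

Posterior: Beta(4+19, 1+0) = Beta(23, 1).
Since β = 1 ≤ 1 and α > 1, the Beta density is monotone increasing on [0,1]; the mode is at 1.
Mean = 23/(23+1) = 0.9583.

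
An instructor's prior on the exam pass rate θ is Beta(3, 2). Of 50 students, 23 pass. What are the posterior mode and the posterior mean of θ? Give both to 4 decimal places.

Posterior: Beta(3+23, 2+27) = Beta(26, 29).
Mode = (26−1)/(26+29−2) = 25/53 = 0.4717.
Mean = 26/(26+29) = 26/55 = 0.4727.
Mean > mode: the posterior has a right tail.

MAP: 0.4717. Posterior mean: 0.4727.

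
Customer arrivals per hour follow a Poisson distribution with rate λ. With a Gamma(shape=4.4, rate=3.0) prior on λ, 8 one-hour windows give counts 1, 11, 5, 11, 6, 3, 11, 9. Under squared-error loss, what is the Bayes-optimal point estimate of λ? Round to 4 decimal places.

Σ counts = 57. Posterior: Gamma(shape = 4.4+57 = 61.4, rate = 3.0+8 = 11.0).
Mode = (α−1)/β = 60.4/11.0 = 5.4909.
Mean = α/β = 61.4/11.0 = 5.5818.
Squared-error loss ⇒ the optimal estimator is the posterior mean.

5.5818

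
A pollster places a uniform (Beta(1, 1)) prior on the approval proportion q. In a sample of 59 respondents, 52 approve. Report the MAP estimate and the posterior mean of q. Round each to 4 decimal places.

MAP estimate = 0.8814, posterior mean = 0.8689

Posterior: Beta(1+52, 1+7) = Beta(53, 8).
Mode = (53−1)/(53+8−2) = 52/59 = 0.8814.
Mean = 53/(53+8) = 53/61 = 0.8689.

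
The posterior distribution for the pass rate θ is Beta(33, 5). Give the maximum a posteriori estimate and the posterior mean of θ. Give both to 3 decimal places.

maximum a posteriori estimate = 0.889, posterior mean = 0.868

Mode = (33−1)/(33+5−2) = 32/36 = 0.889.
Mean = 33/(33+5) = 33/38 = 0.868.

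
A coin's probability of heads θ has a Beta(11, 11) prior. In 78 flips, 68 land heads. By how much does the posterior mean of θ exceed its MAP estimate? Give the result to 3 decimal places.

-0.006

Posterior: Beta(11+68, 11+10) = Beta(79, 21).
Mode = (79−1)/(79+21−2) = 78/98 = 0.796.
Mean = 79/(79+21) = 79/100 = 0.790.
Difference = 0.790 − 0.796 = -0.006.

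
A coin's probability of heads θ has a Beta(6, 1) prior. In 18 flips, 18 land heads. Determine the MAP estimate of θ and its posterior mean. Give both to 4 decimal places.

Posterior: Beta(6+18, 1+0) = Beta(24, 1).
Since β = 1 ≤ 1 and α > 1, the Beta density is monotone increasing on [0,1]; the mode is at 1.
Mean = 24/(24+1) = 0.9600.
Left-skewed posterior ⇒ mean < mode.

MAP estimate = 1.0000, posterior mean = 0.9600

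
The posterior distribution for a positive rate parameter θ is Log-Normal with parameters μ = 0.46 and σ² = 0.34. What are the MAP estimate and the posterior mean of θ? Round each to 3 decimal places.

θ_MAP = 1.127, E[θ|data] = 1.878

Mode = exp(μ − σ²) = exp(0.12) = 1.127.
Mean = exp(μ + σ²/2) = exp(0.630) = 1.878.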